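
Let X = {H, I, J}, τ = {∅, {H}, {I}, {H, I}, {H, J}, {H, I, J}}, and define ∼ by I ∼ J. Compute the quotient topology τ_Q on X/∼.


X/∼ = {[H], [I=J]}; |τ_Q| = 3.

Equivalence classes: [H], [I=J].
Quotient map π: X → X/∼ sends H ↦ [H], I ↦ [I=J], J ↦ [I=J].
For each subset V ⊆ X/∼, compute π^{-1}(V) ⊆ X and check whether π^{-1}(V) ∈ τ. V is open in τ_Q iff π^{-1}(V) ∈ τ.
  V = {}: π^{-1}(V) = ∅ ∈ τ ✓.
  V = {[H]}: π^{-1}(V) = {H} ∈ τ ✓.
  V = {[I=J]}: π^{-1}(V) = {I, J} ∉ τ ✗.
  V = {[H], [I=J]}: π^{-1}(V) = {H, I, J} ∈ τ ✓.
Open sets in the quotient: τ_Q = {{}, {[H]}, {[H], [I=J]}} (3 elements).


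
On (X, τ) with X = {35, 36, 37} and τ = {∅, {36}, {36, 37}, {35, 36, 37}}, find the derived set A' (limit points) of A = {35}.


A' = ∅

For each x ∈ X, list the open sets U ∈ τ with x ∈ U, then check whether U ∩ (A ∖ {x}) ≠ ∅ for every such U.
  x = 35: open {35, 36, 37} ∋ x has {35, 36, 37} ∩ (A ∖ {35}) = ∅, so x is NOT a limit point.
  x = 36: open {36} ∋ x has {36} ∩ (A ∖ {36}) = ∅, so x is NOT a limit point.
  x = 37: open {36, 37} ∋ x has {36, 37} ∩ (A ∖ {37}) = ∅, so x is NOT a limit point.
Collecting: A' = ∅.


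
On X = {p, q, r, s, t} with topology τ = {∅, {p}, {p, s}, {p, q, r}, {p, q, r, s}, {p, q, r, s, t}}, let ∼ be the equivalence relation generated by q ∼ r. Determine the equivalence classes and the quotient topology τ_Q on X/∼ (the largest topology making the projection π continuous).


X/∼ = {[p], [q=r], [s], [t]}; |τ_Q| = 6.

Equivalence classes: [p], [q=r], [s], [t].
Quotient map π: X → X/∼ sends p ↦ [p], q ↦ [q=r], r ↦ [q=r], s ↦ [s], t ↦ [t].
For each subset V ⊆ X/∼, compute π^{-1}(V) ⊆ X and check whether π^{-1}(V) ∈ τ. V is open in τ_Q iff π^{-1}(V) ∈ τ.
  V = {}: π^{-1}(V) = ∅ ∈ τ ✓.
  V = {[p]}: π^{-1}(V) = {p} ∈ τ ✓.
  V = {[q=r]}: π^{-1}(V) = {q, r} ∉ τ ✗.
  V = {[p], [q=r]}: π^{-1}(V) = {p, q, r} ∈ τ ✓.
  V = {[s]}: π^{-1}(V) = {s} ∉ τ ✗.
  V = {[p], [s]}: π^{-1}(V) = {p, s} ∈ τ ✓.
  V = {[q=r], [s]}: π^{-1}(V) = {q, r, s} ∉ τ ✗.
  V = {[p], [q=r], [s]}: π^{-1}(V) = {p, q, r, s} ∈ τ ✓.
  V = {[t]}: π^{-1}(V) = {t} ∉ τ ✗.
  V = {[p], [t]}: π^{-1}(V) = {p, t} ∉ τ ✗.
  V = {[q=r], [t]}: π^{-1}(V) = {q, r, t} ∉ τ ✗.
  V = {[p], [q=r], [t]}: π^{-1}(V) = {p, q, r, t} ∉ τ ✗.
  V = {[s], [t]}: π^{-1}(V) = {s, t} ∉ τ ✗.
  V = {[p], [s], [t]}: π^{-1}(V) = {p, s, t} ∉ τ ✗.
  V = {[q=r], [s], [t]}: π^{-1}(V) = {q, r, s, t} ∉ τ ✗.
  V = {[p], [q=r], [s], [t]}: π^{-1}(V) = {p, q, r, s, t} ∈ τ ✓.
Open sets in the quotient: τ_Q = {{}, {[p]}, {[p], [q=r]}, {[p], [s]}, {[p], [q=r], [s]}, {[p], [q=r], [s], [t]}} (6 elements).


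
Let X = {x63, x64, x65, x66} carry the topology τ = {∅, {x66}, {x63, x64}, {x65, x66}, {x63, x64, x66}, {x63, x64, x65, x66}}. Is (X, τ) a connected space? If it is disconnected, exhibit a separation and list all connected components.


(X, τ) is disconnected; components = [{x63, x64}, {x65, x66}].

Find clopen sets (U ∈ τ with X ∖ U ∈ τ):
  U = ∅, X ∖ U = {x63, x64, x65, x66} — both open, so U is clopen.
  U = {x63, x64}, X ∖ U = {x65, x66} — both open, so U is clopen.
  U = {x65, x66}, X ∖ U = {x63, x64} — both open, so U is clopen.
  U = {x63, x64, x65, x66}, X ∖ U = ∅ — both open, so U is clopen.
Nontrivial clopen(s) exist: e.g. {x63, x64}. So (X, τ) is disconnected.
Compute connected components by grouping points that agree on all clopens:
  component: {x63, x64}
  component: {x65, x66}


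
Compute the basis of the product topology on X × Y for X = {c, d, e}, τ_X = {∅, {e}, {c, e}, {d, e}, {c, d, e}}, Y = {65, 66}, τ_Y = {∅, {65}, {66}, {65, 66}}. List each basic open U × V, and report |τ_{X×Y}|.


Basis B = {∅ × ∅, {e} × {65}, {e} × {66}, {c, e} × {65}, {c, e} × {66}, {d, e} × {65}, {d, e} × {66}, {e} × {65, 66}, {c, d, e} × {65}, {c, d, e} × {66}, {c, e} × {65, 66}, {d, e} × {65, 66}, {c, d, e} × {65, 66}}; |τ_{X×Y}| = 25.

Enumerate products U × V with U ∈ τ_X, V ∈ τ_Y (deduplicated):
  ∅ × ∅ = {} (∅)
  {e} × {65} = {(e,65)}
  {e} × {66} = {(e,66)}
  {c, e} × {65} = {(c,65), (e,65)}
  {c, e} × {66} = {(c,66), (e,66)}
  {d, e} × {65} = {(d,65), (e,65)}
  {d, e} × {66} = {(d,66), (e,66)}
  {e} × {65, 66} = {(e,65), (e,66)}
  {c, d, e} × {65} = {(c,65), (d,65), (e,65)}
  {c, d, e} × {66} = {(c,66), (d,66), (e,66)}
  {c, e} × {65, 66} = {(c,65), (c,66), (e,65), (e,66)}
  {d, e} × {65, 66} = {(d,65), (d,66), (e,65), (e,66)}
  {c, d, e} × {65, 66} = {(c,65), (c,66), (d,65), (d,66), (e,65), (e,66)}
These 13 distinct sets form the basis B.
Close under arbitrary unions to get τ_{X×Y}; counting gives |τ_{X×Y}| = 25.


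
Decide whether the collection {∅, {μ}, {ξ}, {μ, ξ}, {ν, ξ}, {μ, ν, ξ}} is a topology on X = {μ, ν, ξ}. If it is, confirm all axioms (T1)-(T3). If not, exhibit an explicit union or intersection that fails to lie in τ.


τ IS a topology on X.

Axiom (T1): ∅ ∈ τ? Yes; X ∈ τ? Yes.
Axiom (T2/T3): check pairwise unions and intersections of members of τ.
All pairwise intersections and unions checked — each lies in τ. Therefore τ satisfies (T1), (T2), (T3): it IS a topology on X.


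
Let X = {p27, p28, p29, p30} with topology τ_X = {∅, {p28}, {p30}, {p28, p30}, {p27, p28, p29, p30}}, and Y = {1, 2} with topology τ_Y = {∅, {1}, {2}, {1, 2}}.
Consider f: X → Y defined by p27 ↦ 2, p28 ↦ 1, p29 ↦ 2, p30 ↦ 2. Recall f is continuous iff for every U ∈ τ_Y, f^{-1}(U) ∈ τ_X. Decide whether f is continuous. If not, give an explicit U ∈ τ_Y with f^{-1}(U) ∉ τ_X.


f is NOT continuous.

Compute f^{-1}(U) for each U ∈ τ_Y:
  U = ∅: f^{-1}(U) = ∅ ∈ τ_X ✓.
  U = {1}: f^{-1}(U) = {p28} ∈ τ_X ✓.
  U = {2}: f^{-1}(U) = {p27, p29, p30} ∉ τ_X ✗.
  U = {1, 2}: f^{-1}(U) = {p27, p28, p29, p30} ∈ τ_X ✓.
Found U = {2} with f^{-1}(U) = {p27, p29, p30} not in τ_X. Therefore f is NOT continuous.


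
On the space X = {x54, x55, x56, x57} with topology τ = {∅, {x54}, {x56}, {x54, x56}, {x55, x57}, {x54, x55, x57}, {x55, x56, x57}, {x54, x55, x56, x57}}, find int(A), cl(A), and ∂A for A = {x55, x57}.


int(A) = {x55, x57}, cl(A) = {x55, x57}, ∂A = ∅.

Closed sets in (X, τ) are complements of opens:
  closed(X, τ) = {∅, {x54}, {x56}, {x54, x56}, {x55, x57}, {x54, x55, x57}, {x55, x56, x57}, {x54, x55, x56, x57}}.
int(A) = ⋃ {U ∈ τ : U ⊆ A}. Opens contained in A: ∅, {x55, x57}.
Taking the union of these: int(A) = {x55, x57}.
cl(A) = ⋂ {C closed : A ⊆ C}. Closed sets containing A: {x55, x57}, {x54, x55, x57}, {x55, x56, x57}, {x54, x55, x56, x57}.
Intersecting these: cl(A) = {x55, x57}.
∂A = cl(A) ∖ int(A) = {x55, x57} ∖ {x55, x57} = ∅.


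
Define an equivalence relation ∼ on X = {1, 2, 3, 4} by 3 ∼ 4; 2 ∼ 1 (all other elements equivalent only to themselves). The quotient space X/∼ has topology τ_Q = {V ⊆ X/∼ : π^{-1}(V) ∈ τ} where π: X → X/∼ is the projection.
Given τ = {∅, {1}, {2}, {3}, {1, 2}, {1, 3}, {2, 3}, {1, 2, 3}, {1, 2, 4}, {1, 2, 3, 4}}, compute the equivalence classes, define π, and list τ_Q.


X/∼ = {[1=2], [3=4]}; |τ_Q| = 3.

Equivalence classes: [1=2], [3=4].
Quotient map π: X → X/∼ sends 1 ↦ [1=2], 2 ↦ [1=2], 3 ↦ [3=4], 4 ↦ [3=4].
For each subset V ⊆ X/∼, compute π^{-1}(V) ⊆ X and check whether π^{-1}(V) ∈ τ. V is open in τ_Q iff π^{-1}(V) ∈ τ.
  V = {}: π^{-1}(V) = ∅ ∈ τ ✓.
  V = {[1=2]}: π^{-1}(V) = {1, 2} ∈ τ ✓.
  V = {[3=4]}: π^{-1}(V) = {3, 4} ∉ τ ✗.
  V = {[1=2], [3=4]}: π^{-1}(V) = {1, 2, 3, 4} ∈ τ ✓.
Open sets in the quotient: τ_Q = {{}, {[1=2]}, {[1=2], [3=4]}} (3 elements).


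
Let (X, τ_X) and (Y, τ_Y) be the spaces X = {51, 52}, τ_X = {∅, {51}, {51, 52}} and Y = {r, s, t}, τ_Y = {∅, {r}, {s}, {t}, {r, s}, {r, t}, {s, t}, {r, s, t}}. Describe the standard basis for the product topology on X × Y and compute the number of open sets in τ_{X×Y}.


Basis B = {∅ × ∅, {51} × {r}, {51} × {s}, {51} × {t}, {51} × {r, s}, {51} × {r, t}, {51, 52} × {r}, {51} × {s, t}, {51, 52} × {s}, {51, 52} × {t}, {51} × {r, s, t}, {51, 52} × {r, s}, {51, 52} × {r, t}, {51, 52} × {s, t}, {51, 52} × {r, s, t}}; |τ_{X×Y}| = 27.

Enumerate products U × V with U ∈ τ_X, V ∈ τ_Y (deduplicated):
  ∅ × ∅ = {} (∅)
  {51} × {r} = {(51,r)}
  {51} × {s} = {(51,s)}
  {51} × {t} = {(51,t)}
  {51} × {r, s} = {(51,r), (51,s)}
  {51} × {r, t} = {(51,r), (51,t)}
  {51, 52} × {r} = {(51,r), (52,r)}
  {51} × {s, t} = {(51,s), (51,t)}
  {51, 52} × {s} = {(51,s), (52,s)}
  {51, 52} × {t} = {(51,t), (52,t)}
  {51} × {r, s, t} = {(51,r), (51,s), (51,t)}
  {51, 52} × {r, s} = {(51,r), (51,s), (52,r), (52,s)}
  {51, 52} × {r, t} = {(51,r), (51,t), (52,r), (52,t)}
  {51, 52} × {s, t} = {(51,s), (51,t), (52,s), (52,t)}
  {51, 52} × {r, s, t} = {(51,r), (51,s), (51,t), (52,r), (52,s), (52,t)}
These 15 distinct sets form the basis B.
Close under arbitrary unions to get τ_{X×Y}; counting gives |τ_{X×Y}| = 27.


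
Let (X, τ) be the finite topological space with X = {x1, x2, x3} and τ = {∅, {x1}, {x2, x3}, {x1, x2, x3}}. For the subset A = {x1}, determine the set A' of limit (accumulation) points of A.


A' = ∅

For each x ∈ X, list the open sets U ∈ τ with x ∈ U, then check whether U ∩ (A ∖ {x}) ≠ ∅ for every such U.
  x = x1: open {x1} ∋ x has {x1} ∩ (A ∖ {x1}) = ∅, so x is NOT a limit point.
  x = x2: open {x2, x3} ∋ x has {x2, x3} ∩ (A ∖ {x2}) = ∅, so x is NOT a limit point.
  x = x3: open {x2, x3} ∋ x has {x2, x3} ∩ (A ∖ {x3}) = ∅, so x is NOT a limit point.
Collecting: A' = ∅.


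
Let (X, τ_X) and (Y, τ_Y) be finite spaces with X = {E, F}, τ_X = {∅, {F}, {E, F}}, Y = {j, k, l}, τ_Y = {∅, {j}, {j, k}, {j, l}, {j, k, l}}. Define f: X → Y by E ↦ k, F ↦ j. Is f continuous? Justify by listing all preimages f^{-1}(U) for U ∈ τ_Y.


f IS continuous.

Compute f^{-1}(U) for each U ∈ τ_Y:
  U = ∅: f^{-1}(U) = ∅ ∈ τ_X ✓.
  U = {j}: f^{-1}(U) = {F} ∈ τ_X ✓.
  U = {j, k}: f^{-1}(U) = {E, F} ∈ τ_X ✓.
  U = {j, l}: f^{-1}(U) = {F} ∈ τ_X ✓.
  U = {j, k, l}: f^{-1}(U) = {E, F} ∈ τ_X ✓.
Every preimage lies in τ_X, so f IS continuous.


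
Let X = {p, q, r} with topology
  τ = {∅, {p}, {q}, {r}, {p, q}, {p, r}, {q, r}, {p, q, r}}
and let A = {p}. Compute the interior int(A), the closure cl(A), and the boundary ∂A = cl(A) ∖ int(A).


int(A) = {p}, cl(A) = {p}, ∂A = ∅.

Closed sets in (X, τ) are complements of opens:
  closed(X, τ) = {∅, {p}, {q}, {r}, {p, q}, {p, r}, {q, r}, {p, q, r}}.
int(A) = ⋃ {U ∈ τ : U ⊆ A}. Opens contained in A: ∅, {p}.
Taking the union of these: int(A) = {p}.
cl(A) = ⋂ {C closed : A ⊆ C}. Closed sets containing A: {p}, {p, q}, {p, r}, {p, q, r}.
Intersecting these: cl(A) = {p}.
∂A = cl(A) ∖ int(A) = {p} ∖ {p} = ∅.


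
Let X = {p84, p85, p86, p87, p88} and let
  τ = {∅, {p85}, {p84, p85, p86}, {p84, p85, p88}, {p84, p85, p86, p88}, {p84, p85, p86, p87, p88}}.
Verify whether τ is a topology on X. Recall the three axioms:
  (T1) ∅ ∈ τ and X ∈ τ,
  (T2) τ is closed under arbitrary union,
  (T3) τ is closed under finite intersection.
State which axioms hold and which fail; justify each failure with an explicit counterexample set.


τ is NOT a topology on X.

Axiom (T1): ∅ ∈ τ? Yes; X ∈ τ? Yes.
Axiom (T2/T3): check pairwise unions and intersections of members of τ.
Counterexample for (T3): {p84, p85, p86} ∩ {p84, p85, p88} = {p84, p85} ∉ τ. Therefore τ is NOT a topology.


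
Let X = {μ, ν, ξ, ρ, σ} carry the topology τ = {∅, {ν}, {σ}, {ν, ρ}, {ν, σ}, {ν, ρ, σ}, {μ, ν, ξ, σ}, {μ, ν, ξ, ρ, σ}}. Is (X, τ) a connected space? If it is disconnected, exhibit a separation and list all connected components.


(X, τ) is connected.

Find clopen sets (U ∈ τ with X ∖ U ∈ τ):
  U = ∅, X ∖ U = {μ, ν, ξ, ρ, σ} — both open, so U is clopen.
  U = {μ, ν, ξ, ρ, σ}, X ∖ U = ∅ — both open, so U is clopen.
Only trivial clopens (∅ and X) exist, so (X, τ) is connected.
Compute connected components by grouping points that agree on all clopens:
  component: {μ, ν, ξ, ρ, σ}


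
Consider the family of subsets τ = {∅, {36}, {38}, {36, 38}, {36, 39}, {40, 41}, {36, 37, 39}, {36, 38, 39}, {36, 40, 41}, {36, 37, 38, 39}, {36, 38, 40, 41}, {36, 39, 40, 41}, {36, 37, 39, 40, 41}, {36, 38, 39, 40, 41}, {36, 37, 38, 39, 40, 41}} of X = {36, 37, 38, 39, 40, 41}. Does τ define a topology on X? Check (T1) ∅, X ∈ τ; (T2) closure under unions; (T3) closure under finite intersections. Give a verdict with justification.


τ is NOT a topology on X.

Axiom (T1): ∅ ∈ τ? Yes; X ∈ τ? Yes.
Axiom (T2/T3): check pairwise unions and intersections of members of τ.
Counterexample for (T2): {38} ∪ {40, 41} = {38, 40, 41} ∉ τ. Therefore τ is NOT a topology.


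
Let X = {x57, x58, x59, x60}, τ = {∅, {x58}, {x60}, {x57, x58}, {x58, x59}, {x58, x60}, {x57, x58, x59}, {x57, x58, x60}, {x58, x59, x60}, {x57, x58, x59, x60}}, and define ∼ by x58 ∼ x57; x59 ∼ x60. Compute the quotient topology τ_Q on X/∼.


X/∼ = {[x57=x58], [x59=x60]}; |τ_Q| = 3.

Equivalence classes: [x57=x58], [x59=x60].
Quotient map π: X → X/∼ sends x57 ↦ [x57=x58], x58 ↦ [x57=x58], x59 ↦ [x59=x60], x60 ↦ [x59=x60].
For each subset V ⊆ X/∼, compute π^{-1}(V) ⊆ X and check whether π^{-1}(V) ∈ τ. V is open in τ_Q iff π^{-1}(V) ∈ τ.
  V = {}: π^{-1}(V) = ∅ ∈ τ ✓.
  V = {[x57=x58]}: π^{-1}(V) = {x57, x58} ∈ τ ✓.
  V = {[x59=x60]}: π^{-1}(V) = {x59, x60} ∉ τ ✗.
  V = {[x57=x58], [x59=x60]}: π^{-1}(V) = {x57, x58, x59, x60} ∈ τ ✓.
Open sets in the quotient: τ_Q = {{}, {[x57=x58]}, {[x57=x58], [x59=x60]}} (3 elements).


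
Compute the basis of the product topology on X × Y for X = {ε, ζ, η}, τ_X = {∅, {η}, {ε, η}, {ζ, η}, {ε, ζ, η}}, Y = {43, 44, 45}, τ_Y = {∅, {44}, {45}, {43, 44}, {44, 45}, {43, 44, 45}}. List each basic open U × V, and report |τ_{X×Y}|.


Basis B = {∅ × ∅, {η} × {44}, {η} × {45}, {ε, η} × {44}, {ε, η} × {45}, {ζ, η} × {44}, {ζ, η} × {45}, {η} × {43, 44}, {η} × {44, 45}, {ε, ζ, η} × {44}, {ε, ζ, η} × {45}, {η} × {43, 44, 45}, {ε, η} × {43, 44}, {ε, η} × {44, 45}, {ζ, η} × {43, 44}, {ζ, η} × {44, 45}, {ε, η} × {43, 44, 45}, {ε, ζ, η} × {43, 44}, {ε, ζ, η} × {44, 45}, {ζ, η} × {43, 44, 45}, {ε, ζ, η} × {43, 44, 45}}; |τ_{X×Y}| = 70.

Enumerate products U × V with U ∈ τ_X, V ∈ τ_Y (deduplicated):
  ∅ × ∅ = {} (∅)
  {η} × {44} = {(η,44)}
  {η} × {45} = {(η,45)}
  {ε, η} × {44} = {(ε,44), (η,44)}
  {ε, η} × {45} = {(ε,45), (η,45)}
  {ζ, η} × {44} = {(ζ,44), (η,44)}
  {ζ, η} × {45} = {(ζ,45), (η,45)}
  {η} × {43, 44} = {(η,43), (η,44)}
  {η} × {44, 45} = {(η,44), (η,45)}
  {ε, ζ, η} × {44} = {(ε,44), (ζ,44), (η,44)}
  {ε, ζ, η} × {45} = {(ε,45), (ζ,45), (η,45)}
  {η} × {43, 44, 45} = {(η,43), (η,44), (η,45)}
  {ε, η} × {43, 44} = {(ε,43), (ε,44), (η,43), (η,44)}
  {ε, η} × {44, 45} = {(ε,44), (ε,45), (η,44), (η,45)}
  {ζ, η} × {43, 44} = {(ζ,43), (ζ,44), (η,43), (η,44)}
  {ζ, η} × {44, 45} = {(ζ,44), (ζ,45), (η,44), (η,45)}
  {ε, η} × {43, 44, 45} = {(ε,43), (ε,44), (ε,45), (η,43), (η,44), (η,45)}
  {ε, ζ, η} × {43, 44} = {(ε,43), (ε,44), (ζ,43), (ζ,44), (η,43), (η,44)}
  {ε, ζ, η} × {44, 45} = {(ε,44), (ε,45), (ζ,44), (ζ,45), (η,44), (η,45)}
  {ζ, η} × {43, 44, 45} = {(ζ,43), (ζ,44), (ζ,45), (η,43), (η,44), (η,45)}
  {ε, ζ, η} × {43, 44, 45} = {(ε,43), (ε,44), (ε,45), (ζ,43), (ζ,44), (ζ,45), (η,43), (η,44), (η,45)}
These 21 distinct sets form the basis B.
Close under arbitrary unions to get τ_{X×Y}; counting gives |τ_{X×Y}| = 70.


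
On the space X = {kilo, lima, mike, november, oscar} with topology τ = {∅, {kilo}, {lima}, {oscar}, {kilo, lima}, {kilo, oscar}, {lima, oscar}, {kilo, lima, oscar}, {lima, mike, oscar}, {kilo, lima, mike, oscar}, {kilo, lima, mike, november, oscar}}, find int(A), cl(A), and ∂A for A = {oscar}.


int(A) = {oscar}, cl(A) = {mike, november, oscar}, ∂A = {mike, november}.

Closed sets in (X, τ) are complements of opens:
  closed(X, τ) = {∅, {november}, {kilo, november}, {mike, november}, {kilo, mike, november}, {lima, mike, november}, {mike, november, oscar}, {kilo, lima, mike, november}, {kilo, mike, november, oscar}, {lima, mike, november, oscar}, {kilo, lima, mike, november, oscar}}.
int(A) = ⋃ {U ∈ τ : U ⊆ A}. Opens contained in A: ∅, {oscar}.
Taking the union of these: int(A) = {oscar}.
cl(A) = ⋂ {C closed : A ⊆ C}. Closed sets containing A: {mike, november, oscar}, {kilo, mike, november, oscar}, {lima, mike, november, oscar}, {kilo, lima, mike, november, oscar}.
Intersecting these: cl(A) = {mike, november, oscar}.
∂A = cl(A) ∖ int(A) = {mike, november, oscar} ∖ {oscar} = {mike, november}.


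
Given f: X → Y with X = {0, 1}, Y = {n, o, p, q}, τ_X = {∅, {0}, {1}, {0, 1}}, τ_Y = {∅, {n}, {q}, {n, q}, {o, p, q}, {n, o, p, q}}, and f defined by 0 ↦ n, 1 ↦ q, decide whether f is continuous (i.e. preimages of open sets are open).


f IS continuous.

Compute f^{-1}(U) for each U ∈ τ_Y:
  U = ∅: f^{-1}(U) = ∅ ∈ τ_X ✓.
  U = {n}: f^{-1}(U) = {0} ∈ τ_X ✓.
  U = {q}: f^{-1}(U) = {1} ∈ τ_X ✓.
  U = {n, q}: f^{-1}(U) = {0, 1} ∈ τ_X ✓.
  U = {o, p, q}: f^{-1}(U) = {1} ∈ τ_X ✓.
  U = {n, o, p, q}: f^{-1}(U) = {0, 1} ∈ τ_X ✓.
Every preimage lies in τ_X, so f IS continuous.


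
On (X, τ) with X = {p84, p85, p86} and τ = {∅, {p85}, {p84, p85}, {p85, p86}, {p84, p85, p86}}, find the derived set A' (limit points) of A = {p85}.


A' = {p84, p86}

For each x ∈ X, list the open sets U ∈ τ with x ∈ U, then check whether U ∩ (A ∖ {x}) ≠ ∅ for every such U.
  x = p84: opens ∋ x are {p84, p85}, {p84, p85, p86}; each meets A ∖ {p84}, so x IS a limit point.
  x = p85: open {p85} ∋ x has {p85} ∩ (A ∖ {p85}) = ∅, so x is NOT a limit point.
  x = p86: opens ∋ x are {p85, p86}, {p84, p85, p86}; each meets A ∖ {p86}, so x IS a limit point.
Collecting: A' = {p84, p86}.


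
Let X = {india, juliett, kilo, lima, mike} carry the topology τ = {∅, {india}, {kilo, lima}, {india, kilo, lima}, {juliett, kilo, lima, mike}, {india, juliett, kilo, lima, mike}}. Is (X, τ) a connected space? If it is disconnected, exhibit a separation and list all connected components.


(X, τ) is disconnected; components = [{india}, {juliett, kilo, lima, mike}].

Find clopen sets (U ∈ τ with X ∖ U ∈ τ):
  U = ∅, X ∖ U = {india, juliett, kilo, lima, mike} — both open, so U is clopen.
  U = {india}, X ∖ U = {juliett, kilo, lima, mike} — both open, so U is clopen.
  U = {juliett, kilo, lima, mike}, X ∖ U = {india} — both open, so U is clopen.
  U = {india, juliett, kilo, lima, mike}, X ∖ U = ∅ — both open, so U is clopen.
Nontrivial clopen(s) exist: e.g. {india}. So (X, τ) is disconnected.
Compute connected components by grouping points that agree on all clopens:
  component: {india}
  component: {juliett, kilo, lima, mike}


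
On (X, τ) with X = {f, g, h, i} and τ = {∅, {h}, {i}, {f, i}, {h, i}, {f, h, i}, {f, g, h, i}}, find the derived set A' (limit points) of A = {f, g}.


A' = {g}

For each x ∈ X, list the open sets U ∈ τ with x ∈ U, then check whether U ∩ (A ∖ {x}) ≠ ∅ for every such U.
  x = f: open {f, i} ∋ x has {f, i} ∩ (A ∖ {f}) = ∅, so x is NOT a limit point.
  x = g: opens ∋ x are {f, g, h, i}; each meets A ∖ {g}, so x IS a limit point.
  x = h: open {h} ∋ x has {h} ∩ (A ∖ {h}) = ∅, so x is NOT a limit point.
  x = i: open {i} ∋ x has {i} ∩ (A ∖ {i}) = ∅, so x is NOT a limit point.
Collecting: A' = {g}.


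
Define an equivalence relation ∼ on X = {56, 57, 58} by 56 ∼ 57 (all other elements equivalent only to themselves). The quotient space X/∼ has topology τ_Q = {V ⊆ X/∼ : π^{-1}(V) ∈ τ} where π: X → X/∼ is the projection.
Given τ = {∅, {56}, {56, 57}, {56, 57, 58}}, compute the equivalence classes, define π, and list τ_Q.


X/∼ = {[56=57], [58]}; |τ_Q| = 3.

Equivalence classes: [56=57], [58].
Quotient map π: X → X/∼ sends 56 ↦ [56=57], 57 ↦ [56=57], 58 ↦ [58].
For each subset V ⊆ X/∼, compute π^{-1}(V) ⊆ X and check whether π^{-1}(V) ∈ τ. V is open in τ_Q iff π^{-1}(V) ∈ τ.
  V = {}: π^{-1}(V) = ∅ ∈ τ ✓.
  V = {[56=57]}: π^{-1}(V) = {56, 57} ∈ τ ✓.
  V = {[58]}: π^{-1}(V) = {58} ∉ τ ✗.
  V = {[56=57], [58]}: π^{-1}(V) = {56, 57, 58} ∈ τ ✓.
Open sets in the quotient: τ_Q = {{}, {[56=57]}, {[56=57], [58]}} (3 elements).


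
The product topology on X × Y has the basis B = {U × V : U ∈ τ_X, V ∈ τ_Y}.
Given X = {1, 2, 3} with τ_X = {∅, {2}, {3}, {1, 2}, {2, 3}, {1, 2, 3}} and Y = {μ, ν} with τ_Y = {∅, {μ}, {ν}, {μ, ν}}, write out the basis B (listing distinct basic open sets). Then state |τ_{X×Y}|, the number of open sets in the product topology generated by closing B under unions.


Basis B = {∅ × ∅, {2} × {μ}, {2} × {ν}, {3} × {μ}, {3} × {ν}, {1, 2} × {μ}, {1, 2} × {ν}, {2} × {μ, ν}, {2, 3} × {μ}, {2, 3} × {ν}, {3} × {μ, ν}, {1, 2, 3} × {μ}, {1, 2, 3} × {ν}, {1, 2} × {μ, ν}, {2, 3} × {μ, ν}, {1, 2, 3} × {μ, ν}}; |τ_{X×Y}| = 36.

Enumerate products U × V with U ∈ τ_X, V ∈ τ_Y (deduplicated):
  ∅ × ∅ = {} (∅)
  {2} × {μ} = {(2,μ)}
  {2} × {ν} = {(2,ν)}
  {3} × {μ} = {(3,μ)}
  {3} × {ν} = {(3,ν)}
  {1, 2} × {μ} = {(1,μ), (2,μ)}
  {1, 2} × {ν} = {(1,ν), (2,ν)}
  {2} × {μ, ν} = {(2,μ), (2,ν)}
  {2, 3} × {μ} = {(2,μ), (3,μ)}
  {2, 3} × {ν} = {(2,ν), (3,ν)}
  {3} × {μ, ν} = {(3,μ), (3,ν)}
  {1, 2, 3} × {μ} = {(1,μ), (2,μ), (3,μ)}
  {1, 2, 3} × {ν} = {(1,ν), (2,ν), (3,ν)}
  {1, 2} × {μ, ν} = {(1,μ), (1,ν), (2,μ), (2,ν)}
  {2, 3} × {μ, ν} = {(2,μ), (2,ν), (3,μ), (3,ν)}
  {1, 2, 3} × {μ, ν} = {(1,μ), (1,ν), (2,μ), (2,ν), (3,μ), (3,ν)}
These 16 distinct sets form the basis B.
Close under arbitrary unions to get τ_{X×Y}; counting gives |τ_{X×Y}| = 36.


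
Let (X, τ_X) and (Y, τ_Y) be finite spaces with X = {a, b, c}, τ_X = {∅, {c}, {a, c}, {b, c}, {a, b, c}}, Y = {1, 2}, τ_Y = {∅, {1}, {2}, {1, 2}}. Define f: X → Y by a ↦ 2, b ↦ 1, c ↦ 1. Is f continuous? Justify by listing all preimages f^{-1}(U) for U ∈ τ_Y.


f is NOT continuous.

Compute f^{-1}(U) for each U ∈ τ_Y:
  U = ∅: f^{-1}(U) = ∅ ∈ τ_X ✓.
  U = {1}: f^{-1}(U) = {b, c} ∈ τ_X ✓.
  U = {2}: f^{-1}(U) = {a} ∉ τ_X ✗.
  U = {1, 2}: f^{-1}(U) = {a, b, c} ∈ τ_X ✓.
Found U = {2} with f^{-1}(U) = {a} not in τ_X. Therefore f is NOT continuous.


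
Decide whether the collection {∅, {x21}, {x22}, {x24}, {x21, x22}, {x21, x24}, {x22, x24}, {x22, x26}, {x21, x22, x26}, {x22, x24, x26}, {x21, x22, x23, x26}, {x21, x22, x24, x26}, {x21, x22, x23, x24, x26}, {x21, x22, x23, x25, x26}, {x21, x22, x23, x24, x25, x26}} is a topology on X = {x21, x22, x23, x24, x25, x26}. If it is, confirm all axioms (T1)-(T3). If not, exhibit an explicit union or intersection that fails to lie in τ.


τ is NOT a topology on X.

Axiom (T1): ∅ ∈ τ? Yes; X ∈ τ? Yes.
Axiom (T2/T3): check pairwise unions and intersections of members of τ.
Counterexample for (T2): {x21} ∪ {x22, x24} = {x21, x22, x24} ∉ τ. Therefore τ is NOT a topology.


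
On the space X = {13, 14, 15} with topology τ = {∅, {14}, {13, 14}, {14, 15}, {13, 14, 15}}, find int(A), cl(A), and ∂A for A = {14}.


int(A) = {14}, cl(A) = {13, 14, 15}, ∂A = {13, 15}.

Closed sets in (X, τ) are complements of opens:
  closed(X, τ) = {∅, {13}, {15}, {13, 15}, {13, 14, 15}}.
int(A) = ⋃ {U ∈ τ : U ⊆ A}. Opens contained in A: ∅, {14}.
Taking the union of these: int(A) = {14}.
cl(A) = ⋂ {C closed : A ⊆ C}. Closed sets containing A: {13, 14, 15}.
Intersecting these: cl(A) = {13, 14, 15}.
∂A = cl(A) ∖ int(A) = {13, 14, 15} ∖ {14} = {13, 15}.


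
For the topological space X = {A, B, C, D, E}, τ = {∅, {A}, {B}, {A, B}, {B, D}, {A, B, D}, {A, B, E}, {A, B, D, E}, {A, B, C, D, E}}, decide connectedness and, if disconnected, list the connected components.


(X, τ) is connected.

Find clopen sets (U ∈ τ with X ∖ U ∈ τ):
  U = ∅, X ∖ U = {A, B, C, D, E} — both open, so U is clopen.
  U = {A, B, C, D, E}, X ∖ U = ∅ — both open, so U is clopen.
Only trivial clopens (∅ and X) exist, so (X, τ) is connected.
Compute connected components by grouping points that agree on all clopens:
  component: {A, B, C, D, E}


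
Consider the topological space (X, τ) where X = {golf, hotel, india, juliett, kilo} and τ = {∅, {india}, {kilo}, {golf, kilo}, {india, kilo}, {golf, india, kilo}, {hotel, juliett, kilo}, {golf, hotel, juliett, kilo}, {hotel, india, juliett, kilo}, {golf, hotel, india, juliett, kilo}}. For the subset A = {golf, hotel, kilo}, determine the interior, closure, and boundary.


int(A) = {golf, kilo}, cl(A) = {golf, hotel, juliett, kilo}, ∂A = {hotel, juliett}.

Closed sets in (X, τ) are complements of opens:
  closed(X, τ) = {∅, {golf}, {india}, {golf, india}, {hotel, juliett}, {golf, hotel, juliett}, {hotel, india, juliett}, {golf, hotel, india, juliett}, {golf, hotel, juliett, kilo}, {golf, hotel, india, juliett, kilo}}.
int(A) = ⋃ {U ∈ τ : U ⊆ A}. Opens contained in A: ∅, {kilo}, {golf, kilo}.
Taking the union of these: int(A) = {golf, kilo}.
cl(A) = ⋂ {C closed : A ⊆ C}. Closed sets containing A: {golf, hotel, juliett, kilo}, {golf, hotel, india, juliett, kilo}.
Intersecting these: cl(A) = {golf, hotel, juliett, kilo}.
∂A = cl(A) ∖ int(A) = {golf, hotel, juliett, kilo} ∖ {golf, kilo} = {hotel, juliett}.


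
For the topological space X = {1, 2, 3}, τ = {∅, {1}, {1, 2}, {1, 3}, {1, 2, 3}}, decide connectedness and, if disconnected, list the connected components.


(X, τ) is connected.

Find clopen sets (U ∈ τ with X ∖ U ∈ τ):
  U = ∅, X ∖ U = {1, 2, 3} — both open, so U is clopen.
  U = {1, 2, 3}, X ∖ U = ∅ — both open, so U is clopen.
Only trivial clopens (∅ and X) exist, so (X, τ) is connected.
Compute connected components by grouping points that agree on all clopens:
  component: {1, 2, 3}


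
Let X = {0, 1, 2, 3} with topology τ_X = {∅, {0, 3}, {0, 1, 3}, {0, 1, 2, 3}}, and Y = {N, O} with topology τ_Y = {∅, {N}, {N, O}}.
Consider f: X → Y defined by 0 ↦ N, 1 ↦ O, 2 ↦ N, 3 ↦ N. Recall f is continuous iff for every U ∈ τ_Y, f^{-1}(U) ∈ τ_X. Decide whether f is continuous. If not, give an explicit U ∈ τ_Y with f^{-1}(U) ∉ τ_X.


f is NOT continuous.

Compute f^{-1}(U) for each U ∈ τ_Y:
  U = ∅: f^{-1}(U) = ∅ ∈ τ_X ✓.
  U = {N}: f^{-1}(U) = {0, 2, 3} ∉ τ_X ✗.
  U = {N, O}: f^{-1}(U) = {0, 1, 2, 3} ∈ τ_X ✓.
Found U = {N} with f^{-1}(U) = {0, 2, 3} not in τ_X. Therefore f is NOT continuous.


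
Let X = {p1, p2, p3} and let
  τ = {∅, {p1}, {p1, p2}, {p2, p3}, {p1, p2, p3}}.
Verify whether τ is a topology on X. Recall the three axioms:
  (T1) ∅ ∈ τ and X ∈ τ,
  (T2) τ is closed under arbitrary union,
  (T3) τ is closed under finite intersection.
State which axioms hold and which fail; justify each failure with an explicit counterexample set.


τ is NOT a topology on X.

Axiom (T1): ∅ ∈ τ? Yes; X ∈ τ? Yes.
Axiom (T2/T3): check pairwise unions and intersections of members of τ.
Counterexample for (T3): {p1, p2} ∩ {p2, p3} = {p2} ∉ τ. Therefore τ is NOT a topology.


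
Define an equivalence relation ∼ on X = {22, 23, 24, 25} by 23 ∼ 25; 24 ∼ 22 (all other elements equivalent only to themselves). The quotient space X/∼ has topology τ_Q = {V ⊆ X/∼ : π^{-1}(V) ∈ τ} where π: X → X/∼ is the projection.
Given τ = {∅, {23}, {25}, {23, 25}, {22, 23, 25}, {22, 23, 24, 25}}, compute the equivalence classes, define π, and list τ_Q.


X/∼ = {[22=24], [23=25]}; |τ_Q| = 3.

Equivalence classes: [22=24], [23=25].
Quotient map π: X → X/∼ sends 22 ↦ [22=24], 23 ↦ [23=25], 24 ↦ [22=24], 25 ↦ [23=25].
For each subset V ⊆ X/∼, compute π^{-1}(V) ⊆ X and check whether π^{-1}(V) ∈ τ. V is open in τ_Q iff π^{-1}(V) ∈ τ.
  V = {}: π^{-1}(V) = ∅ ∈ τ ✓.
  V = {[22=24]}: π^{-1}(V) = {22, 24} ∉ τ ✗.
  V = {[23=25]}: π^{-1}(V) = {23, 25} ∈ τ ✓.
  V = {[22=24], [23=25]}: π^{-1}(V) = {22, 23, 24, 25} ∈ τ ✓.
Open sets in the quotient: τ_Q = {{}, {[23=25]}, {[22=24], [23=25]}} (3 elements).


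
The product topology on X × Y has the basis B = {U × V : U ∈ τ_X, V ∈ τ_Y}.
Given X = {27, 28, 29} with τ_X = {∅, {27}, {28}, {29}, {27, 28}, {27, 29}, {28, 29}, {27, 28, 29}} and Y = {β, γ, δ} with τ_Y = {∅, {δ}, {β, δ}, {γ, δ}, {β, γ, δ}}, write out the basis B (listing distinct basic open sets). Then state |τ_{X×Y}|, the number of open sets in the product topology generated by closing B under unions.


Basis B = {∅ × ∅, {27} × {δ}, {28} × {δ}, {29} × {δ}, {27} × {β, δ}, {27} × {γ, δ}, {27, 28} × {δ}, {27, 29} × {δ}, {28} × {β, δ}, {28} × {γ, δ}, {28, 29} × {δ}, {29} × {β, δ}, {29} × {γ, δ}, {27} × {β, γ, δ}, {27, 28, 29} × {δ}, {28} × {β, γ, δ}, {29} × {β, γ, δ}, {27, 28} × {β, δ}, {27, 29} × {β, δ}, {27, 28} × {γ, δ}, {27, 29} × {γ, δ}, {28, 29} × {β, δ}, {28, 29} × {γ, δ}, {27, 28} × {β, γ, δ}, {27, 29} × {β, γ, δ}, {27, 28, 29} × {β, δ}, {27, 28, 29} × {γ, δ}, {28, 29} × {β, γ, δ}, {27, 28, 29} × {β, γ, δ}}; |τ_{X×Y}| = 125.

Enumerate products U × V with U ∈ τ_X, V ∈ τ_Y (deduplicated):
  ∅ × ∅ = {} (∅)
  {27} × {δ} = {(27,δ)}
  {28} × {δ} = {(28,δ)}
  {29} × {δ} = {(29,δ)}
  {27} × {β, δ} = {(27,β), (27,δ)}
  {27} × {γ, δ} = {(27,γ), (27,δ)}
  {27, 28} × {δ} = {(27,δ), (28,δ)}
  {27, 29} × {δ} = {(27,δ), (29,δ)}
  {28} × {β, δ} = {(28,β), (28,δ)}
  {28} × {γ, δ} = {(28,γ), (28,δ)}
  {28, 29} × {δ} = {(28,δ), (29,δ)}
  {29} × {β, δ} = {(29,β), (29,δ)}
  {29} × {γ, δ} = {(29,γ), (29,δ)}
  {27} × {β, γ, δ} = {(27,β), (27,γ), (27,δ)}
  {27, 28, 29} × {δ} = {(27,δ), (28,δ), (29,δ)}
  {28} × {β, γ, δ} = {(28,β), (28,γ), (28,δ)}
  {29} × {β, γ, δ} = {(29,β), (29,γ), (29,δ)}
  {27, 28} × {β, δ} = {(27,β), (27,δ), (28,β), (28,δ)}
  {27, 29} × {β, δ} = {(27,β), (27,δ), (29,β), (29,δ)}
  {27, 28} × {γ, δ} = {(27,γ), (27,δ), (28,γ), (28,δ)}
  {27, 29} × {γ, δ} = {(27,γ), (27,δ), (29,γ), (29,δ)}
  {28, 29} × {β, δ} = {(28,β), (28,δ), (29,β), (29,δ)}
  {28, 29} × {γ, δ} = {(28,γ), (28,δ), (29,γ), (29,δ)}
  {27, 28} × {β, γ, δ} = {(27,β), (27,γ), (27,δ), (28,β), (28,γ), (28,δ)}
  {27, 29} × {β, γ, δ} = {(27,β), (27,γ), (27,δ), (29,β), (29,γ), (29,δ)}
  {27, 28, 29} × {β, δ} = {(27,β), (27,δ), (28,β), (28,δ), (29,β), (29,δ)}
  {27, 28, 29} × {γ, δ} = {(27,γ), (27,δ), (28,γ), (28,δ), (29,γ), (29,δ)}
  {28, 29} × {β, γ, δ} = {(28,β), (28,γ), (28,δ), (29,β), (29,γ), (29,δ)}
  {27, 28, 29} × {β, γ, δ} = {(27,β), (27,γ), (27,δ), (28,β), (28,γ), (28,δ), (29,β), (29,γ), (29,δ)}
These 29 distinct sets form the basis B.
Close under arbitrary unions to get τ_{X×Y}; counting gives |τ_{X×Y}| = 125.


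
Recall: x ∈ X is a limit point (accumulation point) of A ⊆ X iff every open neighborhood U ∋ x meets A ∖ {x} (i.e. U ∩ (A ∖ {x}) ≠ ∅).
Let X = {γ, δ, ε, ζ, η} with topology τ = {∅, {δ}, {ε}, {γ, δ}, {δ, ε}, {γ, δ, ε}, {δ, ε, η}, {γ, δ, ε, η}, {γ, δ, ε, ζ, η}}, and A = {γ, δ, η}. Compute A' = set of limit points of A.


A' = {γ, ζ, η}

For each x ∈ X, list the open sets U ∈ τ with x ∈ U, then check whether U ∩ (A ∖ {x}) ≠ ∅ for every such U.
  x = γ: opens ∋ x are {γ, δ}, {γ, δ, ε}, {γ, δ, ε, η}, {γ, δ, ε, ζ, η}; each meets A ∖ {γ}, so x IS a limit point.
  x = δ: open {δ} ∋ x has {δ} ∩ (A ∖ {δ}) = ∅, so x is NOT a limit point.
  x = ε: open {ε} ∋ x has {ε} ∩ (A ∖ {ε}) = ∅, so x is NOT a limit point.
  x = ζ: opens ∋ x are {γ, δ, ε, ζ, η}; each meets A ∖ {ζ}, so x IS a limit point.
  x = η: opens ∋ x are {δ, ε, η}, {γ, δ, ε, η}, {γ, δ, ε, ζ, η}; each meets A ∖ {η}, so x IS a limit point.
Collecting: A' = {γ, ζ, η}.


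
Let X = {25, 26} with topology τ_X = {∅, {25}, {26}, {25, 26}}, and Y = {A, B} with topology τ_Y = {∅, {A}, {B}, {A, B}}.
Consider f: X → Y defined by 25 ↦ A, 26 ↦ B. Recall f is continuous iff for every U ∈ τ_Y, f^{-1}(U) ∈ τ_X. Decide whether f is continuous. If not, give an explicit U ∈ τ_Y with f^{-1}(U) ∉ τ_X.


f IS continuous.

Compute f^{-1}(U) for each U ∈ τ_Y:
  U = ∅: f^{-1}(U) = ∅ ∈ τ_X ✓.
  U = {A}: f^{-1}(U) = {25} ∈ τ_X ✓.
  U = {B}: f^{-1}(U) = {26} ∈ τ_X ✓.
  U = {A, B}: f^{-1}(U) = {25, 26} ∈ τ_X ✓.
Every preimage lies in τ_X, so f IS continuous.


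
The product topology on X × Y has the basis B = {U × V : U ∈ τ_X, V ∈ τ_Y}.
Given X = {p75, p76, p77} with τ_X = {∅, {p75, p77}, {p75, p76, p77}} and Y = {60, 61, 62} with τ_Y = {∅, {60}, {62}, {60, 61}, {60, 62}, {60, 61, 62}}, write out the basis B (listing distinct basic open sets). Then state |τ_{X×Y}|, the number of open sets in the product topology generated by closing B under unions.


Basis B = {∅ × ∅, {p75, p77} × {60}, {p75, p77} × {62}, {p75, p76, p77} × {60}, {p75, p76, p77} × {62}, {p75, p77} × {60, 61}, {p75, p77} × {60, 62}, {p75, p77} × {60, 61, 62}, {p75, p76, p77} × {60, 61}, {p75, p76, p77} × {60, 62}, {p75, p76, p77} × {60, 61, 62}}; |τ_{X×Y}| = 18.

Enumerate products U × V with U ∈ τ_X, V ∈ τ_Y (deduplicated):
  ∅ × ∅ = {} (∅)
  {p75, p77} × {60} = {(p75,60), (p77,60)}
  {p75, p77} × {62} = {(p75,62), (p77,62)}
  {p75, p76, p77} × {60} = {(p75,60), (p76,60), (p77,60)}
  {p75, p76, p77} × {62} = {(p75,62), (p76,62), (p77,62)}
  {p75, p77} × {60, 61} = {(p75,60), (p75,61), (p77,60), (p77,61)}
  {p75, p77} × {60, 62} = {(p75,60), (p75,62), (p77,60), (p77,62)}
  {p75, p77} × {60, 61, 62} = {(p75,60), (p75,61), (p75,62), (p77,60), (p77,61), (p77,62)}
  {p75, p76, p77} × {60, 61} = {(p75,60), (p75,61), (p76,60), (p76,61), (p77,60), (p77,61)}
  {p75, p76, p77} × {60, 62} = {(p75,60), (p75,62), (p76,60), (p76,62), (p77,60), (p77,62)}
  {p75, p76, p77} × {60, 61, 62} = {(p75,60), (p75,61), (p75,62), (p76,60), (p76,61), (p76,62), (p77,60), (p77,61), (p77,62)}
These 11 distinct sets form the basis B.
Close under arbitrary unions to get τ_{X×Y}; counting gives |τ_{X×Y}| = 18.


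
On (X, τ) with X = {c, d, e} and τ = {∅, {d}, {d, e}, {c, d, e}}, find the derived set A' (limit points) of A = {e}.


A' = {c}

For each x ∈ X, list the open sets U ∈ τ with x ∈ U, then check whether U ∩ (A ∖ {x}) ≠ ∅ for every such U.
  x = c: opens ∋ x are {c, d, e}; each meets A ∖ {c}, so x IS a limit point.
  x = d: open {d} ∋ x has {d} ∩ (A ∖ {d}) = ∅, so x is NOT a limit point.
  x = e: open {d, e} ∋ x has {d, e} ∩ (A ∖ {e}) = ∅, so x is NOT a limit point.
Collecting: A' = {c}.


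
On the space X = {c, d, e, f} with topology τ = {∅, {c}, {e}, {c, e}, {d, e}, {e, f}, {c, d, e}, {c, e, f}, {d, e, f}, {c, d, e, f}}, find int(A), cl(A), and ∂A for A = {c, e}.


int(A) = {c, e}, cl(A) = {c, d, e, f}, ∂A = {d, f}.

Closed sets in (X, τ) are complements of opens:
  closed(X, τ) = {∅, {c}, {d}, {f}, {c, d}, {c, f}, {d, f}, {c, d, f}, {d, e, f}, {c, d, e, f}}.
int(A) = ⋃ {U ∈ τ : U ⊆ A}. Opens contained in A: ∅, {c}, {e}, {c, e}.
Taking the union of these: int(A) = {c, e}.
cl(A) = ⋂ {C closed : A ⊆ C}. Closed sets containing A: {c, d, e, f}.
Intersecting these: cl(A) = {c, d, e, f}.
∂A = cl(A) ∖ int(A) = {c, d, e, f} ∖ {c, e} = {d, f}.


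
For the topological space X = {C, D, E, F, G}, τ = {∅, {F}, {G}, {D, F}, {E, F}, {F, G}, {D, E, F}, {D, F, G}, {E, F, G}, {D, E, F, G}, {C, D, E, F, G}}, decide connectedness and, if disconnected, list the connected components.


(X, τ) is connected.

Find clopen sets (U ∈ τ with X ∖ U ∈ τ):
  U = ∅, X ∖ U = {C, D, E, F, G} — both open, so U is clopen.
  U = {C, D, E, F, G}, X ∖ U = ∅ — both open, so U is clopen.
Only trivial clopens (∅ and X) exist, so (X, τ) is connected.
Compute connected components by grouping points that agree on all clopens:
  component: {C, D, E, F, G}


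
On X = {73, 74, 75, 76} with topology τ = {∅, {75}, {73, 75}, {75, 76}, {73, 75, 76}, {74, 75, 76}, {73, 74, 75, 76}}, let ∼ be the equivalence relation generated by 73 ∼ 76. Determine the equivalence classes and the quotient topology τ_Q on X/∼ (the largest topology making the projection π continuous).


X/∼ = {[73=76], [74], [75]}; |τ_Q| = 4.

Equivalence classes: [73=76], [74], [75].
Quotient map π: X → X/∼ sends 73 ↦ [73=76], 74 ↦ [74], 75 ↦ [75], 76 ↦ [73=76].
For each subset V ⊆ X/∼, compute π^{-1}(V) ⊆ X and check whether π^{-1}(V) ∈ τ. V is open in τ_Q iff π^{-1}(V) ∈ τ.
  V = {}: π^{-1}(V) = ∅ ∈ τ ✓.
  V = {[73=76]}: π^{-1}(V) = {73, 76} ∉ τ ✗.
  V = {[74]}: π^{-1}(V) = {74} ∉ τ ✗.
  V = {[73=76], [74]}: π^{-1}(V) = {73, 74, 76} ∉ τ ✗.
  V = {[75]}: π^{-1}(V) = {75} ∈ τ ✓.
  V = {[73=76], [75]}: π^{-1}(V) = {73, 75, 76} ∈ τ ✓.
  V = {[74], [75]}: π^{-1}(V) = {74, 75} ∉ τ ✗.
  V = {[73=76], [74], [75]}: π^{-1}(V) = {73, 74, 75, 76} ∈ τ ✓.
Open sets in the quotient: τ_Q = {{}, {[75]}, {[73=76], [75]}, {[73=76], [74], [75]}} (4 elements).


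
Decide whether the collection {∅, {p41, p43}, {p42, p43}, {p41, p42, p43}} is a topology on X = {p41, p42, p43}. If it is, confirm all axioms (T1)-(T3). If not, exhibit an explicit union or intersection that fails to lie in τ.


τ is NOT a topology on X.

Axiom (T1): ∅ ∈ τ? Yes; X ∈ τ? Yes.
Axiom (T2/T3): check pairwise unions and intersections of members of τ.
Counterexample for (T3): {p41, p43} ∩ {p42, p43} = {p43} ∉ τ. Therefore τ is NOT a topology.


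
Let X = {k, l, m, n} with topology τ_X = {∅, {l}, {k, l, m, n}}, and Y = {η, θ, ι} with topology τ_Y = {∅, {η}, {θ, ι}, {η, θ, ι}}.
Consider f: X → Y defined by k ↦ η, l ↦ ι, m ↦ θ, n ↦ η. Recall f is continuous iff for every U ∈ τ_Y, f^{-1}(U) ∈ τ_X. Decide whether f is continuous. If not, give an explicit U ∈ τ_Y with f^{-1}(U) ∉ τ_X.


f is NOT continuous.

Compute f^{-1}(U) for each U ∈ τ_Y:
  U = ∅: f^{-1}(U) = ∅ ∈ τ_X ✓.
  U = {η}: f^{-1}(U) = {k, n} ∉ τ_X ✗.
  U = {θ, ι}: f^{-1}(U) = {l, m} ∉ τ_X ✗.
  U = {η, θ, ι}: f^{-1}(U) = {k, l, m, n} ∈ τ_X ✓.
Found U = {η} with f^{-1}(U) = {k, n} not in τ_X. Therefore f is NOT continuous.


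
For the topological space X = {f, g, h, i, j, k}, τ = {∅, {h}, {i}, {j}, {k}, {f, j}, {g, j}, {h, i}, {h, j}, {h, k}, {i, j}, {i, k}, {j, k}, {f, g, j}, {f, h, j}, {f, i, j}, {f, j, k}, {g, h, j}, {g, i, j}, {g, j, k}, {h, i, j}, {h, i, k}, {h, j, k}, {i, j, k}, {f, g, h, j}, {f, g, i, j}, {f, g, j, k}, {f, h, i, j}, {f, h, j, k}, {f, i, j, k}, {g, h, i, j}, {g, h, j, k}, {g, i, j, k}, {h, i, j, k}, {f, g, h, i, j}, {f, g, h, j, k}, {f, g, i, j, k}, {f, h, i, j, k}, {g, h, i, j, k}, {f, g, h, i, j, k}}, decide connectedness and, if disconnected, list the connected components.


(X, τ) is disconnected; components = [{h}, {i}, {k}, {f, g, j}].

Find clopen sets (U ∈ τ with X ∖ U ∈ τ):
  U = ∅, X ∖ U = {f, g, h, i, j, k} — both open, so U is clopen.
  U = {h}, X ∖ U = {f, g, i, j, k} — both open, so U is clopen.
  U = {i}, X ∖ U = {f, g, h, j, k} — both open, so U is clopen.
  U = {k}, X ∖ U = {f, g, h, i, j} — both open, so U is clopen.
  U = {h, i}, X ∖ U = {f, g, j, k} — both open, so U is clopen.
  U = {h, k}, X ∖ U = {f, g, i, j} — both open, so U is clopen.
  U = {i, k}, X ∖ U = {f, g, h, j} — both open, so U is clopen.
  U = {f, g, j}, X ∖ U = {h, i, k} — both open, so U is clopen.
  U = {h, i, k}, X ∖ U = {f, g, j} — both open, so U is clopen.
  U = {f, g, h, j}, X ∖ U = {i, k} — both open, so U is clopen.
  U = {f, g, i, j}, X ∖ U = {h, k} — both open, so U is clopen.
  U = {f, g, j, k}, X ∖ U = {h, i} — both open, so U is clopen.
  U = {f, g, h, i, j}, X ∖ U = {k} — both open, so U is clopen.
  U = {f, g, h, j, k}, X ∖ U = {i} — both open, so U is clopen.
  U = {f, g, i, j, k}, X ∖ U = {h} — both open, so U is clopen.
  U = {f, g, h, i, j, k}, X ∖ U = ∅ — both open, so U is clopen.
Nontrivial clopen(s) exist: e.g. {f, g, j, k}. So (X, τ) is disconnected.
Compute connected components by grouping points that agree on all clopens:
  component: {h}
  component: {i}
  component: {k}
  component: {f, g, j}
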